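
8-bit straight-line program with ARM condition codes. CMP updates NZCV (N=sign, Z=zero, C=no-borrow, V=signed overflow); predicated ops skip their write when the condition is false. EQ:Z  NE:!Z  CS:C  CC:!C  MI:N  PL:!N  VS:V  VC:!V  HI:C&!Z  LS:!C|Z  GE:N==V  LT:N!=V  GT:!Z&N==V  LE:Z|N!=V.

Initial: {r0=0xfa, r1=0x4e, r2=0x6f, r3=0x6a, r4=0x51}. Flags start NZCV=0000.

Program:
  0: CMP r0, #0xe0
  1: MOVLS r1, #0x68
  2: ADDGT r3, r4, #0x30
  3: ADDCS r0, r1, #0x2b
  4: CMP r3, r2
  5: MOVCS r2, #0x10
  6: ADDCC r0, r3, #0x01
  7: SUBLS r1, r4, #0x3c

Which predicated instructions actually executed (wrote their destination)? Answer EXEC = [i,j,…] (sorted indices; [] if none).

EXEC = [2,3,5]

0: ✓ CMP  NZCV=0010
1: · MOVLS
2: ✓ ADDGT  r3←0x81
3: ✓ ADDCS  r0←0x79
4: ✓ CMP  NZCV=0011
5: ✓ MOVCS  r2←0x10
6: · ADDCC
7: · SUBLS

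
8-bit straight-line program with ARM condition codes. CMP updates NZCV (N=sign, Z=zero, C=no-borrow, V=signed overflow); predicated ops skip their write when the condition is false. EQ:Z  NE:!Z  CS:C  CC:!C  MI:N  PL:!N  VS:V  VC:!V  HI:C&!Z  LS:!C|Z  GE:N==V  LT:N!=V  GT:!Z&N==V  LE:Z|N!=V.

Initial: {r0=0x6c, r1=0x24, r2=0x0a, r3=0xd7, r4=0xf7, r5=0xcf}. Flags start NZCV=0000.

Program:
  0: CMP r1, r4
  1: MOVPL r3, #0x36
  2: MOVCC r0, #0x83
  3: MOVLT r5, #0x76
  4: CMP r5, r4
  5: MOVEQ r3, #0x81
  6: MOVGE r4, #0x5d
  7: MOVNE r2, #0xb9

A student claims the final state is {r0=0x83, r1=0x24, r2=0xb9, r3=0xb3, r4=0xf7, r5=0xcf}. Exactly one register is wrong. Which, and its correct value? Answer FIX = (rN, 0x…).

0: ✓ CMP  NZCV=0000
1: ✓ MOVPL  r3←0x36
2: ✓ MOVCC  r0←0x83
3: · MOVLT
4: ✓ CMP  NZCV=1000
5: · MOVEQ
6: · MOVGE
7: ✓ MOVNE  r2←0xb9

FIX = (r3, 0x36)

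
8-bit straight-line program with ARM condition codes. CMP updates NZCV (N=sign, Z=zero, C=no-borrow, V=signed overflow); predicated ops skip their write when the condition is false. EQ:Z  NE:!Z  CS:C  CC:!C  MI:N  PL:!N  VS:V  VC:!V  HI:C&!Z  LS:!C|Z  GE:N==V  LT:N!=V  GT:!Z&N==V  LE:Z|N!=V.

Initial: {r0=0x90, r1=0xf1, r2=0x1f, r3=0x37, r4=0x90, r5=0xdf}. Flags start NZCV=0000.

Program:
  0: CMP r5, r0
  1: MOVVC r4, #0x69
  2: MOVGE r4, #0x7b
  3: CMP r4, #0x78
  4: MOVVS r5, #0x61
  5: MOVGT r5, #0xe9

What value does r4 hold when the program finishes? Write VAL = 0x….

VAL = 0x7b

0: ✓ CMP  NZCV=0010
1: ✓ MOVVC  r4←0x69
2: ✓ MOVGE  r4←0x7b
3: ✓ CMP  NZCV=0010
4: · MOVVS
5: ✓ MOVGT  r5←0xe9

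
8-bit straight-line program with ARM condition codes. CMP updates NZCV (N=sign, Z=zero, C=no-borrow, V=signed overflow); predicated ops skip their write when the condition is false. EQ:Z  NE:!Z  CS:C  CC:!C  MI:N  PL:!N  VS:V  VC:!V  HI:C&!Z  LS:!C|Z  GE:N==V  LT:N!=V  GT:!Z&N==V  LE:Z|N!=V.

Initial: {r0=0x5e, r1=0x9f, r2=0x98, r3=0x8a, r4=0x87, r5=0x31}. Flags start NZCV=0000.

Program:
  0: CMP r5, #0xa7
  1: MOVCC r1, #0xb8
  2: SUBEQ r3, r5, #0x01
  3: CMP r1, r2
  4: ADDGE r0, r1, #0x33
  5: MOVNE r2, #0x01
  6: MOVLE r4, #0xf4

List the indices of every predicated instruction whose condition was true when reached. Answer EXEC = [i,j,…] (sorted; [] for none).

[0] flags=1001 → (cmp)
[1] flags=1001 CC?T → r1=0xb8
[2] flags=1001 EQ?F → skip
[3] flags=0010 → (cmp)
[4] flags=0010 GE?T → r0=0xeb
[5] flags=0010 NE?T → r2=0x01
[6] flags=0010 LE?F → skip

EXEC = [1,4,5]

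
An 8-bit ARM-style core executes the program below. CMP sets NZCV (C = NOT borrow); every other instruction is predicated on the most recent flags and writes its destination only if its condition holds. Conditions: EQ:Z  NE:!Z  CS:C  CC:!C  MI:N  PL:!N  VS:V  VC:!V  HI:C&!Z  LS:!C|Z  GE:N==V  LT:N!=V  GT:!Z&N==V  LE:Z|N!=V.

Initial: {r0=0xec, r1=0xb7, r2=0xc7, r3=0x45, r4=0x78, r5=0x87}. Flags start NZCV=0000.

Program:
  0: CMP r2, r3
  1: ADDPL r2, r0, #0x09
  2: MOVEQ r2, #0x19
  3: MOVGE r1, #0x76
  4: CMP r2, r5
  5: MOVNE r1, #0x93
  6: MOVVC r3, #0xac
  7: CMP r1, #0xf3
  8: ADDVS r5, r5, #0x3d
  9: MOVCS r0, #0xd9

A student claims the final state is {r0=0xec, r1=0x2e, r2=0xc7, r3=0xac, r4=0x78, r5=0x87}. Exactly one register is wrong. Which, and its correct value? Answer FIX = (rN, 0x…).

FIX = (r1, 0x93)

[0] flags=1010 → (cmp)
[1] flags=1010 PL?F → skip
[2] flags=1010 EQ?F → skip
[3] flags=1010 GE?F → skip
[4] flags=0010 → (cmp)
[5] flags=0010 NE?T → r1=0x93
[6] flags=0010 VC?T → r3=0xac
[7] flags=1000 → (cmp)
[8] flags=1000 VS?F → skip
[9] flags=1000 CS?F → skip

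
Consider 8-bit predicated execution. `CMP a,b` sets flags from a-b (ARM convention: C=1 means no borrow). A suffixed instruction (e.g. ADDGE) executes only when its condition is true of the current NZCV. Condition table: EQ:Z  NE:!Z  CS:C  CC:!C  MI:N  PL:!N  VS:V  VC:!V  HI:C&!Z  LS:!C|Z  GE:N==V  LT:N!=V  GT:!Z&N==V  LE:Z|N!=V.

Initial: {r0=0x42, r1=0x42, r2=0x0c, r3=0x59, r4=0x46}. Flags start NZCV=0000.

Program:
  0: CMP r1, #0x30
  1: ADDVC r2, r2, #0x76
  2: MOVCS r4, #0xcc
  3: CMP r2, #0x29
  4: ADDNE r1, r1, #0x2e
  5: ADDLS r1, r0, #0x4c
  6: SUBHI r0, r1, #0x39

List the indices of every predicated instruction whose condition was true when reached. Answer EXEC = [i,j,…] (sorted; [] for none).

0: ✓ CMP  NZCV=0010
1: ✓ ADDVC  r2←0x82
2: ✓ MOVCS  r4←0xcc
3: ✓ CMP  NZCV=0011
4: ✓ ADDNE  r1←0x70
5: · ADDLS
6: ✓ SUBHI  r0←0x37

EXEC = [1,2,4,6]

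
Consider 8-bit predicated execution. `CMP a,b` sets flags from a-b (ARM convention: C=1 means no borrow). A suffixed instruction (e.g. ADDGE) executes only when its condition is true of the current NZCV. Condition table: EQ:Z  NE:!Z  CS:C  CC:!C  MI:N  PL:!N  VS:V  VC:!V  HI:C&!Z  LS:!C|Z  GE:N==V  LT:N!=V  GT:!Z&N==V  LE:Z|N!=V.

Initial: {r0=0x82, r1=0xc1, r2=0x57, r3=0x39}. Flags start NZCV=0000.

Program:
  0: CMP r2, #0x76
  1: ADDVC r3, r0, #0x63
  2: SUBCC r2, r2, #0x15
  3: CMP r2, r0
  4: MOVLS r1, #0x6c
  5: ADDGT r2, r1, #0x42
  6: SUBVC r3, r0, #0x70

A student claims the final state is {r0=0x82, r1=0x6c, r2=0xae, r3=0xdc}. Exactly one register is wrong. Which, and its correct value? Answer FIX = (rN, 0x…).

FIX = (r3, 0xe5)

0: ✓ CMP  NZCV=1000
1: ✓ ADDVC  r3←0xe5
2: ✓ SUBCC  r2←0x42
3: ✓ CMP  NZCV=1001
4: ✓ MOVLS  r1←0x6c
5: ✓ ADDGT  r2←0xae
6: · SUBVC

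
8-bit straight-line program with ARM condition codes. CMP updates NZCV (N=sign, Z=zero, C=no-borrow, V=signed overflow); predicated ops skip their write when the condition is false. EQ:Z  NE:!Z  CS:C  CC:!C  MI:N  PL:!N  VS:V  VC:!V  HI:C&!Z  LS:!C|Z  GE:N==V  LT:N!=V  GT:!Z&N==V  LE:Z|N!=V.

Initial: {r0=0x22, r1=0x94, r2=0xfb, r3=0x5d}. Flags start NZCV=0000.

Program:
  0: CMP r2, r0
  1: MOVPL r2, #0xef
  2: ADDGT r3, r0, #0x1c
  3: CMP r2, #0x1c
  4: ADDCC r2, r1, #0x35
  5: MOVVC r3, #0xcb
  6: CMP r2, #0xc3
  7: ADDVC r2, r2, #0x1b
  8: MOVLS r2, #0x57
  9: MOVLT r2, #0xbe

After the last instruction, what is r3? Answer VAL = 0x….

[0] flags=1010 → (cmp)
[1] flags=1010 PL?F → skip
[2] flags=1010 GT?F → skip
[3] flags=1010 → (cmp)
[4] flags=1010 CC?F → skip
[5] flags=1010 VC?T → r3=0xcb
[6] flags=0010 → (cmp)
[7] flags=0010 VC?T → r2=0x16
[8] flags=0010 LS?F → skip
[9] flags=0010 LT?F → skip

VAL = 0xcb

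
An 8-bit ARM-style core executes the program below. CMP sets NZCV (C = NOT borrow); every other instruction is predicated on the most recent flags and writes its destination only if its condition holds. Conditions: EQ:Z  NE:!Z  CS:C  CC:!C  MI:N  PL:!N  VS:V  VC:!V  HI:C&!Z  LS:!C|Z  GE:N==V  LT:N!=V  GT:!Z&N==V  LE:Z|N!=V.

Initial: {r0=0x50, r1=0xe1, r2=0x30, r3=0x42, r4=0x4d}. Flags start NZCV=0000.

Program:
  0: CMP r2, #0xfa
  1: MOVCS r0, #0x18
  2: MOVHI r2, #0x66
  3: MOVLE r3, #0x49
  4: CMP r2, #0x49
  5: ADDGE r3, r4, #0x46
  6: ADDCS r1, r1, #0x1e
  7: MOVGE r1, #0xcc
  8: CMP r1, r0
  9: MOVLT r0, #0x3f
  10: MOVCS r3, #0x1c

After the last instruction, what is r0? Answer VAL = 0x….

[0] flags=0000 → (cmp)
[1] flags=0000 CS?F → skip
[2] flags=0000 HI?F → skip
[3] flags=0000 LE?F → skip
[4] flags=1000 → (cmp)
[5] flags=1000 GE?F → skip
[6] flags=1000 CS?F → skip
[7] flags=1000 GE?F → skip
[8] flags=1010 → (cmp)
[9] flags=1010 LT?T → r0=0x3f
[10] flags=1010 CS?T → r3=0x1c

VAL = 0x3f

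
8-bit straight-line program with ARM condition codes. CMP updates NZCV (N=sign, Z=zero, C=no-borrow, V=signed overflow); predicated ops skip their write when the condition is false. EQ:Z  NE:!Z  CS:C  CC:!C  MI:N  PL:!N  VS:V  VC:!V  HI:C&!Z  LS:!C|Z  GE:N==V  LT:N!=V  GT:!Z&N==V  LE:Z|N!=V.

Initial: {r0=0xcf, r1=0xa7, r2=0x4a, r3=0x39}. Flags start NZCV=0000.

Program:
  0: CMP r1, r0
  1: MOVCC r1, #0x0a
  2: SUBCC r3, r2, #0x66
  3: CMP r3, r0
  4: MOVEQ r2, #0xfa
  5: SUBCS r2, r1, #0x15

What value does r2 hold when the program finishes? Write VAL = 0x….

VAL = 0xf5

[0] flags=1000 → (cmp)
[1] flags=1000 CC?T → r1=0x0a
[2] flags=1000 CC?T → r3=0xe4
[3] flags=0010 → (cmp)
[4] flags=0010 EQ?F → skip
[5] flags=0010 CS?T → r2=0xf5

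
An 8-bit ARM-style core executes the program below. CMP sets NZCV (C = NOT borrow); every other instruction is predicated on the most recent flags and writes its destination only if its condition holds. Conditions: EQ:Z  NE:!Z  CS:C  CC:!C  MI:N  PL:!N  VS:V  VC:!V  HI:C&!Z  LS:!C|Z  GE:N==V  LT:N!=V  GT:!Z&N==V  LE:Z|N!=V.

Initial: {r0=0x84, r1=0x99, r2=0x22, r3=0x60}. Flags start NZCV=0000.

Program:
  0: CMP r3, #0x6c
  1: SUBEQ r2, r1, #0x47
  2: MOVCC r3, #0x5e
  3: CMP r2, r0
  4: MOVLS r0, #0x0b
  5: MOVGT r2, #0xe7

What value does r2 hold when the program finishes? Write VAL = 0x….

0: ✓ CMP  NZCV=1000
1: · SUBEQ
2: ✓ MOVCC  r3←0x5e
3: ✓ CMP  NZCV=1001
4: ✓ MOVLS  r0←0x0b
5: ✓ MOVGT  r2←0xe7

VAL = 0xe7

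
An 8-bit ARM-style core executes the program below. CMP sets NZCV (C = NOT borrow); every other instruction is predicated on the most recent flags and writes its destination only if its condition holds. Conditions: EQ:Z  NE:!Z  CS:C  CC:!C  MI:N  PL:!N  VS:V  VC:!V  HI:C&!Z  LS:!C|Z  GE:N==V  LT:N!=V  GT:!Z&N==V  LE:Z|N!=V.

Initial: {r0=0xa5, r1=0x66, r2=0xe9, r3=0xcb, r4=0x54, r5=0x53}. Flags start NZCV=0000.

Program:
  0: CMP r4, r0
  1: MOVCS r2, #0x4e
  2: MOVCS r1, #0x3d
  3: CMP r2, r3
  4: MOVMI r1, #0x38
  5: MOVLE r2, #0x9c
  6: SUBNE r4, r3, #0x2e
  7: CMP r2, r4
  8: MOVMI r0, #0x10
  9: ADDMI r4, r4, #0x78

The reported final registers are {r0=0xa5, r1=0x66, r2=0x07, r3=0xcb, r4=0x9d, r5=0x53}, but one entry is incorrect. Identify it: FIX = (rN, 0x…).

[0] flags=1001 → (cmp)
[1] flags=1001 CS?F → skip
[2] flags=1001 CS?F → skip
[3] flags=0010 → (cmp)
[4] flags=0010 MI?F → skip
[5] flags=0010 LE?F → skip
[6] flags=0010 NE?T → r4=0x9d
[7] flags=0010 → (cmp)
[8] flags=0010 MI?F → skip
[9] flags=0010 MI?F → skip

FIX = (r2, 0xe9)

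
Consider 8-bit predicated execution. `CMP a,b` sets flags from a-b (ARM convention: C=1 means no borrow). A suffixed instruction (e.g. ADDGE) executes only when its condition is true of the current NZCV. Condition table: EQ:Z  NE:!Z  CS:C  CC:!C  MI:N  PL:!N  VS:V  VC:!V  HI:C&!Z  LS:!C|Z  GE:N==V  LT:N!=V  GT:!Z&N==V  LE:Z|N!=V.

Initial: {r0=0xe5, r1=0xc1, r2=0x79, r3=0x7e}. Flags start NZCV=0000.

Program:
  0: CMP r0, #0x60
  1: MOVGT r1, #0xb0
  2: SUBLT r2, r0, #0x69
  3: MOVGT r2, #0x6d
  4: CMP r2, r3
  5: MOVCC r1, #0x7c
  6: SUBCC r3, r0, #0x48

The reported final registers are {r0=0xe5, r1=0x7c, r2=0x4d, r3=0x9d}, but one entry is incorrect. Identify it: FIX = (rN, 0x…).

FIX = (r2, 0x7c)

[0] flags=1010 → (cmp)
[1] flags=1010 GT?F → skip
[2] flags=1010 LT?T → r2=0x7c
[3] flags=1010 GT?F → skip
[4] flags=1000 → (cmp)
[5] flags=1000 CC?T → r1=0x7c
[6] flags=1000 CC?T → r3=0x9d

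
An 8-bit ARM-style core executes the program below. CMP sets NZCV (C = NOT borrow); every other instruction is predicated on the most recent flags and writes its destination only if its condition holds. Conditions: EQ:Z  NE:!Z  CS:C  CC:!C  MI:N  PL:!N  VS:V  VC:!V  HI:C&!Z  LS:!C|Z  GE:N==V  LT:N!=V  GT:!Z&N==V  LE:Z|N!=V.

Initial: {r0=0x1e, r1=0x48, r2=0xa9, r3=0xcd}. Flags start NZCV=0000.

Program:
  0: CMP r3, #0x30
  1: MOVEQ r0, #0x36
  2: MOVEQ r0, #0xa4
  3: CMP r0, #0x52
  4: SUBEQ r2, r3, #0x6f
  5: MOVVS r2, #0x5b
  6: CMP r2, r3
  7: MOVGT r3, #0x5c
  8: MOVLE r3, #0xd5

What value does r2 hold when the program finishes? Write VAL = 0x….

VAL = 0xa9

0: ✓ CMP  NZCV=1010
1: · MOVEQ
2: · MOVEQ
3: ✓ CMP  NZCV=1000
4: · SUBEQ
5: · MOVVS
6: ✓ CMP  NZCV=1000
7: · MOVGT
8: ✓ MOVLE  r3←0xd5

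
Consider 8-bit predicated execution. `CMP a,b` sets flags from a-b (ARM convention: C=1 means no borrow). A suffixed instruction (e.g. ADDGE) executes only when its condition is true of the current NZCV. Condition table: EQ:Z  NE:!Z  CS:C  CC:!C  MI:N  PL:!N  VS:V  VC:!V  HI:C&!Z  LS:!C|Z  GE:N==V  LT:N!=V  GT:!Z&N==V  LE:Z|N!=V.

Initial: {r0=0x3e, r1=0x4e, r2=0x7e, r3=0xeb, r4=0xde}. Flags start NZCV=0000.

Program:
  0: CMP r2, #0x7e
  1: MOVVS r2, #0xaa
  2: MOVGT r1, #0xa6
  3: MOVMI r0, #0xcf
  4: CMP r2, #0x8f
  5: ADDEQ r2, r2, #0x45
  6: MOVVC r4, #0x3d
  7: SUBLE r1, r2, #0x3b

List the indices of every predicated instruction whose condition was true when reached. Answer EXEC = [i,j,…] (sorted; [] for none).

EXEC = []

0: ✓ CMP  NZCV=0110
1: · MOVVS
2: · MOVGT
3: · MOVMI
4: ✓ CMP  NZCV=1001
5: · ADDEQ
6: · MOVVC
7: · SUBLE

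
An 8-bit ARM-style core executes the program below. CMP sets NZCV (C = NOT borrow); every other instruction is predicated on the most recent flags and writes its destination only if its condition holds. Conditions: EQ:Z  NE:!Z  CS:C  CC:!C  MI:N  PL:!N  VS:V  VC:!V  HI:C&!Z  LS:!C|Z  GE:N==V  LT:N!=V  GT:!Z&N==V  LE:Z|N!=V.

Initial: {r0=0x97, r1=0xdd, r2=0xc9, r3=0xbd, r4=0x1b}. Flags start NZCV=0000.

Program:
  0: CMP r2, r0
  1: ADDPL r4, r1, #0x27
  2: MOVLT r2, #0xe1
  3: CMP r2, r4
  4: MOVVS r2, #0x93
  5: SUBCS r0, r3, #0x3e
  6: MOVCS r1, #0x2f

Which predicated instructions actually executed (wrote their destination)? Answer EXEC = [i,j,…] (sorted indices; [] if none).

EXEC = [1,5,6]

[0] flags=0010 → (cmp)
[1] flags=0010 PL?T → r4=0x04
[2] flags=0010 LT?F → skip
[3] flags=1010 → (cmp)
[4] flags=1010 VS?F → skip
[5] flags=1010 CS?T → r0=0x7f
[6] flags=1010 CS?T → r1=0x2f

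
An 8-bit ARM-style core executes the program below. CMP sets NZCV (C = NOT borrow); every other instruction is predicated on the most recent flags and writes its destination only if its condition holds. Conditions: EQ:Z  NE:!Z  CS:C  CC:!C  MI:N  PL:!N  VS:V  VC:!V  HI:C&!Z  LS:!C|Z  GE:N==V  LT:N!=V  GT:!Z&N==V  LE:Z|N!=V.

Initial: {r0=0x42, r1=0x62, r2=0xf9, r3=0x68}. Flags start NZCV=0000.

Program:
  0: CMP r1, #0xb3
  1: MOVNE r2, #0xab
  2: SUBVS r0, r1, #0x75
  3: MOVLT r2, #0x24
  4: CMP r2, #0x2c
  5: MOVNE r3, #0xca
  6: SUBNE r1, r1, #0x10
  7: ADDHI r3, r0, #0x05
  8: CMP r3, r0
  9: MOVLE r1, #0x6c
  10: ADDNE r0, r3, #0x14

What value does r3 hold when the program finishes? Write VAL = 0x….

VAL = 0xf2

0: ✓ CMP  NZCV=1001
1: ✓ MOVNE  r2←0xab
2: ✓ SUBVS  r0←0xed
3: · MOVLT
4: ✓ CMP  NZCV=0011
5: ✓ MOVNE  r3←0xca
6: ✓ SUBNE  r1←0x52
7: ✓ ADDHI  r3←0xf2
8: ✓ CMP  NZCV=0010
9: · MOVLE
10: ✓ ADDNE  r0←0x06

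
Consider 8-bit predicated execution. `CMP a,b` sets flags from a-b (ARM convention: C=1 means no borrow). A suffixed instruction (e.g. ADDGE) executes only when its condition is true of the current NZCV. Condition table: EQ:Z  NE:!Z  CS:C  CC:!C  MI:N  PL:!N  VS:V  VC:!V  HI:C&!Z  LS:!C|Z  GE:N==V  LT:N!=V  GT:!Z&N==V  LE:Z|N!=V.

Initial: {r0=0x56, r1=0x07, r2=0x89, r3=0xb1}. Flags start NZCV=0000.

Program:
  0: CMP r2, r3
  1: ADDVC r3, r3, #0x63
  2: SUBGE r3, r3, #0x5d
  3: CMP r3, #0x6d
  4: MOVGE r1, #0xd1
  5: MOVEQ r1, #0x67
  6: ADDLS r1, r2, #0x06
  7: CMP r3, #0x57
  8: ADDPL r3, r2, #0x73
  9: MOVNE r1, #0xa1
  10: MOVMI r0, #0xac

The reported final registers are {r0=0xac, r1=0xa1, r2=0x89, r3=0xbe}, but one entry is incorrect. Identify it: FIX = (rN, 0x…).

0: ✓ CMP  NZCV=1000
1: ✓ ADDVC  r3←0x14
2: · SUBGE
3: ✓ CMP  NZCV=1000
4: · MOVGE
5: · MOVEQ
6: ✓ ADDLS  r1←0x8f
7: ✓ CMP  NZCV=1000
8: · ADDPL
9: ✓ MOVNE  r1←0xa1
10: ✓ MOVMI  r0←0xac

FIX = (r3, 0x14)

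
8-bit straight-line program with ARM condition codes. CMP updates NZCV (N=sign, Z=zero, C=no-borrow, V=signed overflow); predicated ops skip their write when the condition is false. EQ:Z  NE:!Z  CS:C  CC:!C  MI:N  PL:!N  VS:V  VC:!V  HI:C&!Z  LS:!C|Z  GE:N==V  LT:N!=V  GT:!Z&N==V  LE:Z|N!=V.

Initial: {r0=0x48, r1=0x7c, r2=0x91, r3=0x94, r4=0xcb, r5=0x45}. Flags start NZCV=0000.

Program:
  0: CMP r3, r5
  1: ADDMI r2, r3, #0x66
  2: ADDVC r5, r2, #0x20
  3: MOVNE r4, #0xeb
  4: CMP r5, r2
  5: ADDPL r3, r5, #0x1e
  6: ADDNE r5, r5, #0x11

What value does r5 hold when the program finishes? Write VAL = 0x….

0: ✓ CMP  NZCV=0011
1: · ADDMI
2: · ADDVC
3: ✓ MOVNE  r4←0xeb
4: ✓ CMP  NZCV=1001
5: · ADDPL
6: ✓ ADDNE  r5←0x56

VAL = 0x56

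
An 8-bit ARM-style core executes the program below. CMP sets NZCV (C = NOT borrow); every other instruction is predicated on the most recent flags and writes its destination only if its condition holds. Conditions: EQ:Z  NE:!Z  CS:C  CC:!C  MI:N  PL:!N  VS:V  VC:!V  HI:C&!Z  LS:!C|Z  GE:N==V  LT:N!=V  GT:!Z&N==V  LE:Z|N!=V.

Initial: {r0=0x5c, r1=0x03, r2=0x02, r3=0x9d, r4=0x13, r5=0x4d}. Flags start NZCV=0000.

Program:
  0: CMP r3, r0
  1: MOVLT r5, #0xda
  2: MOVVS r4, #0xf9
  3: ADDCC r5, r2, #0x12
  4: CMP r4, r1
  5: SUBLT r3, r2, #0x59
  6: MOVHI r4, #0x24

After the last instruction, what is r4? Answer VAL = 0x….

VAL = 0x24

0: ✓ CMP  NZCV=0011
1: ✓ MOVLT  r5←0xda
2: ✓ MOVVS  r4←0xf9
3: · ADDCC
4: ✓ CMP  NZCV=1010
5: ✓ SUBLT  r3←0xa9
6: ✓ MOVHI  r4←0x24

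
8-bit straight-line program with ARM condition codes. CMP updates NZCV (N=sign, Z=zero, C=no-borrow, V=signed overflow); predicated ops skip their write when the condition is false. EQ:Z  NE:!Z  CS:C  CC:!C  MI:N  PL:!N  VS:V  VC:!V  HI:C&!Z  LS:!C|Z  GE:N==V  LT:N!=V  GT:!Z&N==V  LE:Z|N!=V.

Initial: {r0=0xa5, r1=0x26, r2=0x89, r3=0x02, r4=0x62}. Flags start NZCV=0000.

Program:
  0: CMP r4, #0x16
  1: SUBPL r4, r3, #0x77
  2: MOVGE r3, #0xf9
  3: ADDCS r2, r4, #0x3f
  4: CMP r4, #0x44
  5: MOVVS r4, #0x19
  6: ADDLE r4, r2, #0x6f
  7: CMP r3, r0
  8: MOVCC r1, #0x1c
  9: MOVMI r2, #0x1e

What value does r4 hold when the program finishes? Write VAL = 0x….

0: ✓ CMP  NZCV=0010
1: ✓ SUBPL  r4←0x8b
2: ✓ MOVGE  r3←0xf9
3: ✓ ADDCS  r2←0xca
4: ✓ CMP  NZCV=0011
5: ✓ MOVVS  r4←0x19
6: ✓ ADDLE  r4←0x39
7: ✓ CMP  NZCV=0010
8: · MOVCC
9: · MOVMI

VAL = 0x39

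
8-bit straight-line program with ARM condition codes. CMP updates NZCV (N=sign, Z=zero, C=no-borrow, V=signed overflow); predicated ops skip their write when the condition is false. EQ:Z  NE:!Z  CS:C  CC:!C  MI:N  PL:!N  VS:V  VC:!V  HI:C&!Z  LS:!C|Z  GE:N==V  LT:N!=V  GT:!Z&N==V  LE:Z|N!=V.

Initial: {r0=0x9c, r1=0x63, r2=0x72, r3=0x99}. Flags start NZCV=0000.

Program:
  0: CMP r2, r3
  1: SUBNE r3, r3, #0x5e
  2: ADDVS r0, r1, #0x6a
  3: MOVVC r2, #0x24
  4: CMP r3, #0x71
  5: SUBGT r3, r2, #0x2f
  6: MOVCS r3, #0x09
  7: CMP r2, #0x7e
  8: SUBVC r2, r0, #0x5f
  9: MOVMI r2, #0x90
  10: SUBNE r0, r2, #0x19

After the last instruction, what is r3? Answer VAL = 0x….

0: ✓ CMP  NZCV=1001
1: ✓ SUBNE  r3←0x3b
2: ✓ ADDVS  r0←0xcd
3: · MOVVC
4: ✓ CMP  NZCV=1000
5: · SUBGT
6: · MOVCS
7: ✓ CMP  NZCV=1000
8: ✓ SUBVC  r2←0x6e
9: ✓ MOVMI  r2←0x90
10: ✓ SUBNE  r0←0x77

VAL = 0x3b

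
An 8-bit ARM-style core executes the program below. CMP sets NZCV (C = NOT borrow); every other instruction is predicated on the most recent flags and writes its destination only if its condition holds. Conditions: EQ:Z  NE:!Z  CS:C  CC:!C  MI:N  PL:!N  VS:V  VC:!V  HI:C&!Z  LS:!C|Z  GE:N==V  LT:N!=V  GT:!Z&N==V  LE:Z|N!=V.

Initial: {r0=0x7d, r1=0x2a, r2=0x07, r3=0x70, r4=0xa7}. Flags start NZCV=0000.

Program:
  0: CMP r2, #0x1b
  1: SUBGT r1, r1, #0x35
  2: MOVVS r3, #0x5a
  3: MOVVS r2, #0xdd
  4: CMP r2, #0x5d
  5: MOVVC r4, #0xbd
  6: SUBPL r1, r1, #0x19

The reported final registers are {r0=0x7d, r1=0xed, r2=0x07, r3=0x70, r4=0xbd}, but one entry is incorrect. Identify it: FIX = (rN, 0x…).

FIX = (r1, 0x2a)

[0] flags=1000 → (cmp)
[1] flags=1000 GT?F → skip
[2] flags=1000 VS?F → skip
[3] flags=1000 VS?F → skip
[4] flags=1000 → (cmp)
[5] flags=1000 VC?T → r4=0xbd
[6] flags=1000 PL?F → skip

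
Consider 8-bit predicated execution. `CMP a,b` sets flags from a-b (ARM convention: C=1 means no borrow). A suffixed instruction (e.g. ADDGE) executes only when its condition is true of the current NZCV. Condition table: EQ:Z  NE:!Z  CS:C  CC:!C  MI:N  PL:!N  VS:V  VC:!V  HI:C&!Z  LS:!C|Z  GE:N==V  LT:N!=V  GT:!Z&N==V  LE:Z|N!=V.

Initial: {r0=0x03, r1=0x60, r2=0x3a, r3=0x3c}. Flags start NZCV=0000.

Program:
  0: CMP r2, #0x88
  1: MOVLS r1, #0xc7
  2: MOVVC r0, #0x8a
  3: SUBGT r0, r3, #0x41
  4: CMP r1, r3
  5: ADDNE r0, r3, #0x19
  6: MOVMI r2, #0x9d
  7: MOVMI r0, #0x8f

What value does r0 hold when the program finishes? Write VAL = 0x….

VAL = 0x8f

[0] flags=1001 → (cmp)
[1] flags=1001 LS?T → r1=0xc7
[2] flags=1001 VC?F → skip
[3] flags=1001 GT?T → r0=0xfb
[4] flags=1010 → (cmp)
[5] flags=1010 NE?T → r0=0x55
[6] flags=1010 MI?T → r2=0x9d
[7] flags=1010 MI?T → r0=0x8f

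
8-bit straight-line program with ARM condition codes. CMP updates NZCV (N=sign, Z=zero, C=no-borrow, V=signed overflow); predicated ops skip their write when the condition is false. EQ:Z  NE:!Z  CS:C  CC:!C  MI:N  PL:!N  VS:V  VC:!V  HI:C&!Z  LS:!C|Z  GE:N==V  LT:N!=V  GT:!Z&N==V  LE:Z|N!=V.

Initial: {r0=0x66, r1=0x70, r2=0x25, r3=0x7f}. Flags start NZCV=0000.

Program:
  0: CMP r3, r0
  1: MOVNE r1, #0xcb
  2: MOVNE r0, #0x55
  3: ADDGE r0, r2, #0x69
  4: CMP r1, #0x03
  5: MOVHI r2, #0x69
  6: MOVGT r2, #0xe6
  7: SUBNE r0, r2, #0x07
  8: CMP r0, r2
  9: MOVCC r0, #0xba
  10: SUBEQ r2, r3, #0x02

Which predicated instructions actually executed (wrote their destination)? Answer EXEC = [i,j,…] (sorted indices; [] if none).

[0] flags=0010 → (cmp)
[1] flags=0010 NE?T → r1=0xcb
[2] flags=0010 NE?T → r0=0x55
[3] flags=0010 GE?T → r0=0x8e
[4] flags=1010 → (cmp)
[5] flags=1010 HI?T → r2=0x69
[6] flags=1010 GT?F → skip
[7] flags=1010 NE?T → r0=0x62
[8] flags=1000 → (cmp)
[9] flags=1000 CC?T → r0=0xba
[10] flags=1000 EQ?F → skip

EXEC = [1,2,3,5,7,9]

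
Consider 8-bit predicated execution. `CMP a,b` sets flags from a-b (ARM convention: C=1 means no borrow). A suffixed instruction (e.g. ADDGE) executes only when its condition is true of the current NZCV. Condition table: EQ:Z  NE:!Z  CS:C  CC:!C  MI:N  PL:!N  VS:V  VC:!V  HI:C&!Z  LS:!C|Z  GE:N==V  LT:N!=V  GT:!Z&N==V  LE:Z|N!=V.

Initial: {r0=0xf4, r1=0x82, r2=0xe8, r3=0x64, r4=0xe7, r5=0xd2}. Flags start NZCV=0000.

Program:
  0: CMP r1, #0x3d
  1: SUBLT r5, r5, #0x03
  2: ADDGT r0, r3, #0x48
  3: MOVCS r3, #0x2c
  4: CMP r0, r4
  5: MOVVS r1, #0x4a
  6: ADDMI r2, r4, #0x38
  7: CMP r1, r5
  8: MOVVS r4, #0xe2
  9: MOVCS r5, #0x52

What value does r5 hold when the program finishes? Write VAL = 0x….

VAL = 0xcf

[0] flags=0011 → (cmp)
[1] flags=0011 LT?T → r5=0xcf
[2] flags=0011 GT?F → skip
[3] flags=0011 CS?T → r3=0x2c
[4] flags=0010 → (cmp)
[5] flags=0010 VS?F → skip
[6] flags=0010 MI?F → skip
[7] flags=1000 → (cmp)
[8] flags=1000 VS?F → skip
[9] flags=1000 CS?F → skip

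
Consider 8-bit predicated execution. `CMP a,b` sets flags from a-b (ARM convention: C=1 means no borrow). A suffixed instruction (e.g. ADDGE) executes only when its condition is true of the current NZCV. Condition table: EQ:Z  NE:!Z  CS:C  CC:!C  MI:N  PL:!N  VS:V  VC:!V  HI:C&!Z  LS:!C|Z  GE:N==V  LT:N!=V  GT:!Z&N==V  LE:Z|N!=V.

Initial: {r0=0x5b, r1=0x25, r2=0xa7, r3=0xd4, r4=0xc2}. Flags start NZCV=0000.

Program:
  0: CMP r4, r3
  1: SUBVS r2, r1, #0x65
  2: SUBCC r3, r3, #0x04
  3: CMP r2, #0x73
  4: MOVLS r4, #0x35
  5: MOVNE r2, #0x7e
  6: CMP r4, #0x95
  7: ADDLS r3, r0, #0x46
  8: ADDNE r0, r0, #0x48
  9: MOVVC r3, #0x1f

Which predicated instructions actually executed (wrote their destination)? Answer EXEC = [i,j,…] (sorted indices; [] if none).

[0] flags=1000 → (cmp)
[1] flags=1000 VS?F → skip
[2] flags=1000 CC?T → r3=0xd0
[3] flags=0011 → (cmp)
[4] flags=0011 LS?F → skip
[5] flags=0011 NE?T → r2=0x7e
[6] flags=0010 → (cmp)
[7] flags=0010 LS?F → skip
[8] flags=0010 NE?T → r0=0xa3
[9] flags=0010 VC?T → r3=0x1f

EXEC = [2,5,8,9]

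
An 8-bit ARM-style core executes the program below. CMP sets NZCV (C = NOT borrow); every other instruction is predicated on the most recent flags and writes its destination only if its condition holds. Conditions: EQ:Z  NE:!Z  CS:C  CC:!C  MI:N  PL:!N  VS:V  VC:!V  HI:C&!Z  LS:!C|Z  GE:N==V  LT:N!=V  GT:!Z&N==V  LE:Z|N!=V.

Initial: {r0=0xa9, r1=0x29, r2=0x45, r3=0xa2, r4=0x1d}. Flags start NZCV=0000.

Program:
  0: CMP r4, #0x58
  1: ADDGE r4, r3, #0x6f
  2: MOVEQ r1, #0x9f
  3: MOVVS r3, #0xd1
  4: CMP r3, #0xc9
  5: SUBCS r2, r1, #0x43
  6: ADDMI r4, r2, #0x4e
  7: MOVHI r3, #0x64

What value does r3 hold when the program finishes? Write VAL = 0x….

VAL = 0xa2

0: ✓ CMP  NZCV=1000
1: · ADDGE
2: · MOVEQ
3: · MOVVS
4: ✓ CMP  NZCV=1000
5: · SUBCS
6: ✓ ADDMI  r4←0x93
7: · MOVHI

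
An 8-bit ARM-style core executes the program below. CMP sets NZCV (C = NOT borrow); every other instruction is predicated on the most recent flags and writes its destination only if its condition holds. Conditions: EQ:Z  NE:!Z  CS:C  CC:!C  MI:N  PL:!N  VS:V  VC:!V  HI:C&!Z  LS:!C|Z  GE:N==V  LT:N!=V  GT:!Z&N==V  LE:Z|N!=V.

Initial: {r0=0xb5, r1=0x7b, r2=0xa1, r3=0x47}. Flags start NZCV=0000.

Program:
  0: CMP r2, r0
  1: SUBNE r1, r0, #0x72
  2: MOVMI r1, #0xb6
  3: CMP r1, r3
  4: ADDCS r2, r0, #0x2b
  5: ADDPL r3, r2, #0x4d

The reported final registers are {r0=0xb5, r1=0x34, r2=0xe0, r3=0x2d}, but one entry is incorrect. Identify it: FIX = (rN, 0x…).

FIX = (r1, 0xb6)

0: ✓ CMP  NZCV=1000
1: ✓ SUBNE  r1←0x43
2: ✓ MOVMI  r1←0xb6
3: ✓ CMP  NZCV=0011
4: ✓ ADDCS  r2←0xe0
5: ✓ ADDPL  r3←0x2d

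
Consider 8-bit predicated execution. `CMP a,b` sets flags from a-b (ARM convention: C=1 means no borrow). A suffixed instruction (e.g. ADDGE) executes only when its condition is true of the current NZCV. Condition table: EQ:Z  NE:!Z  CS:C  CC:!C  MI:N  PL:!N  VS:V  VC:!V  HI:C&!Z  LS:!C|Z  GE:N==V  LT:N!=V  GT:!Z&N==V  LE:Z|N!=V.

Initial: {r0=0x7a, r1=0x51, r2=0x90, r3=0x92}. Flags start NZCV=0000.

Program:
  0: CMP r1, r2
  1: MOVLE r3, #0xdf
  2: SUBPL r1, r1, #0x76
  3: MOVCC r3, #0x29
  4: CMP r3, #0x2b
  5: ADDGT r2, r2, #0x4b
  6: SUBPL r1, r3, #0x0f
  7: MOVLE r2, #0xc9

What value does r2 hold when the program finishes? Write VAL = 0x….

[0] flags=1001 → (cmp)
[1] flags=1001 LE?F → skip
[2] flags=1001 PL?F → skip
[3] flags=1001 CC?T → r3=0x29
[4] flags=1000 → (cmp)
[5] flags=1000 GT?F → skip
[6] flags=1000 PL?F → skip
[7] flags=1000 LE?T → r2=0xc9

VAL = 0xc9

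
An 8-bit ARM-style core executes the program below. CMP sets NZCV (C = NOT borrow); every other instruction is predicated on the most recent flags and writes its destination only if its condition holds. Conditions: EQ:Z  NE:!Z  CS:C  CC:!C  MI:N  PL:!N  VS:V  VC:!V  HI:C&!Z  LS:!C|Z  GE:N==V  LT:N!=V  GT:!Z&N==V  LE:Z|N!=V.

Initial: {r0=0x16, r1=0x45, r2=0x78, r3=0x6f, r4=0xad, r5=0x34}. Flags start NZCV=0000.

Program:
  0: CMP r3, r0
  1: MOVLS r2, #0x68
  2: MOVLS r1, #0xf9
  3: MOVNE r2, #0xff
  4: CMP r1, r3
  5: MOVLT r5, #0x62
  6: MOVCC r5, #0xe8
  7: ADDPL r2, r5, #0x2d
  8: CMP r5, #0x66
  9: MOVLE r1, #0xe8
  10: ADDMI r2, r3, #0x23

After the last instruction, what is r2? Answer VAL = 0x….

[0] flags=0010 → (cmp)
[1] flags=0010 LS?F → skip
[2] flags=0010 LS?F → skip
[3] flags=0010 NE?T → r2=0xff
[4] flags=1000 → (cmp)
[5] flags=1000 LT?T → r5=0x62
[6] flags=1000 CC?T → r5=0xe8
[7] flags=1000 PL?F → skip
[8] flags=1010 → (cmp)
[9] flags=1010 LE?T → r1=0xe8
[10] flags=1010 MI?T → r2=0x92

VAL = 0x92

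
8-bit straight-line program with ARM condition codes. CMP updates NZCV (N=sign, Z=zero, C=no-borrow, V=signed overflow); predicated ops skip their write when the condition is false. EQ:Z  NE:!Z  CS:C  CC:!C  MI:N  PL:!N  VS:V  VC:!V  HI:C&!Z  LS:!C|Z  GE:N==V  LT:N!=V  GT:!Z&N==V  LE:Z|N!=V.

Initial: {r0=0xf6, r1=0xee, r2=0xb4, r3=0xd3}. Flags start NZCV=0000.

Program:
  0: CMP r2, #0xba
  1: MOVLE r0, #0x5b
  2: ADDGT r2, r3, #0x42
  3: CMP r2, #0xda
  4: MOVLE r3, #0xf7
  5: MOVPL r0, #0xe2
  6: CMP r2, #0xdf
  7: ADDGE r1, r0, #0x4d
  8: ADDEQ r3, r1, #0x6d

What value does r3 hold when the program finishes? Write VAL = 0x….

[0] flags=1000 → (cmp)
[1] flags=1000 LE?T → r0=0x5b
[2] flags=1000 GT?F → skip
[3] flags=1000 → (cmp)
[4] flags=1000 LE?T → r3=0xf7
[5] flags=1000 PL?F → skip
[6] flags=1000 → (cmp)
[7] flags=1000 GE?F → skip
[8] flags=1000 EQ?F → skip

VAL = 0xf7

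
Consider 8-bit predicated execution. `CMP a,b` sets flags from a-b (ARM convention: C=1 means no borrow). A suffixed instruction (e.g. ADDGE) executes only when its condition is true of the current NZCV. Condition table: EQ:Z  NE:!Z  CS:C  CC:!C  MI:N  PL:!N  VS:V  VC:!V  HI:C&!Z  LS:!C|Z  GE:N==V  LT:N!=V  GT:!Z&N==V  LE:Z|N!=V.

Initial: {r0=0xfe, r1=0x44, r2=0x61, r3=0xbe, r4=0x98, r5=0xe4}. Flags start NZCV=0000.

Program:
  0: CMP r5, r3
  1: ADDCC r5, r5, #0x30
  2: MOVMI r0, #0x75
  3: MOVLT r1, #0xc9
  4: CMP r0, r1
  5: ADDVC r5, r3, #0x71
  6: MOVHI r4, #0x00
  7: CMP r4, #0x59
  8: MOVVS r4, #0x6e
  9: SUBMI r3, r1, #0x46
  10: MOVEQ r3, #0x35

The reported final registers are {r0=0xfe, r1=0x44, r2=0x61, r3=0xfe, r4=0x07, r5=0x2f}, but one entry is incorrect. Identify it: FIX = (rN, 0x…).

[0] flags=0010 → (cmp)
[1] flags=0010 CC?F → skip
[2] flags=0010 MI?F → skip
[3] flags=0010 LT?F → skip
[4] flags=1010 → (cmp)
[5] flags=1010 VC?T → r5=0x2f
[6] flags=1010 HI?T → r4=0x00
[7] flags=1000 → (cmp)
[8] flags=1000 VS?F → skip
[9] flags=1000 MI?T → r3=0xfe
[10] flags=1000 EQ?F → skip

FIX = (r4, 0x00)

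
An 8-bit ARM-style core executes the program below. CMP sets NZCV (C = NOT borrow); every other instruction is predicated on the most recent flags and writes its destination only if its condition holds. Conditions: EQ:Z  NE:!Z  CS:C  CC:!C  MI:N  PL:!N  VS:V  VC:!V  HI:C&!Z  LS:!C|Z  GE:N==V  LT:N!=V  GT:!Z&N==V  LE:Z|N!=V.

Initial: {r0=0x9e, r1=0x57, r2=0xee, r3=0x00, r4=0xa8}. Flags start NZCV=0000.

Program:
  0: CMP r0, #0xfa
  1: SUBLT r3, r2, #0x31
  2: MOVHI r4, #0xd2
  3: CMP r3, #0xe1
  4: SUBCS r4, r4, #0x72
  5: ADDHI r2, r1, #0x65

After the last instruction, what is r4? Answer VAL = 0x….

0: ✓ CMP  NZCV=1000
1: ✓ SUBLT  r3←0xbd
2: · MOVHI
3: ✓ CMP  NZCV=1000
4: · SUBCS
5: · ADDHI

VAL = 0xa8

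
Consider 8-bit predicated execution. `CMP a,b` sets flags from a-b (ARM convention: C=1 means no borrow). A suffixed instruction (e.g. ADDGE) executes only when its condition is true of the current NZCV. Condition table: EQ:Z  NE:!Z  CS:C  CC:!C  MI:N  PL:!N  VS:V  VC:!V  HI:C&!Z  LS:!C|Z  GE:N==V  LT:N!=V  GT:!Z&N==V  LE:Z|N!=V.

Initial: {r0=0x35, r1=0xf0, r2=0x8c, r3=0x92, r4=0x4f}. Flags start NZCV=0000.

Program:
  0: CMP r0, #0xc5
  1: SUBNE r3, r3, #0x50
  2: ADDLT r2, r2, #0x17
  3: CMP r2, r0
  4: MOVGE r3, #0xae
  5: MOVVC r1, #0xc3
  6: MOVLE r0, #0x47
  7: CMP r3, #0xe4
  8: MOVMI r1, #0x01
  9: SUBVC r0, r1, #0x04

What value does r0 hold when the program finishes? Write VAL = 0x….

[0] flags=0000 → (cmp)
[1] flags=0000 NE?T → r3=0x42
[2] flags=0000 LT?F → skip
[3] flags=0011 → (cmp)
[4] flags=0011 GE?F → skip
[5] flags=0011 VC?F → skip
[6] flags=0011 LE?T → r0=0x47
[7] flags=0000 → (cmp)
[8] flags=0000 MI?F → skip
[9] flags=0000 VC?T → r0=0xec

VAL = 0xec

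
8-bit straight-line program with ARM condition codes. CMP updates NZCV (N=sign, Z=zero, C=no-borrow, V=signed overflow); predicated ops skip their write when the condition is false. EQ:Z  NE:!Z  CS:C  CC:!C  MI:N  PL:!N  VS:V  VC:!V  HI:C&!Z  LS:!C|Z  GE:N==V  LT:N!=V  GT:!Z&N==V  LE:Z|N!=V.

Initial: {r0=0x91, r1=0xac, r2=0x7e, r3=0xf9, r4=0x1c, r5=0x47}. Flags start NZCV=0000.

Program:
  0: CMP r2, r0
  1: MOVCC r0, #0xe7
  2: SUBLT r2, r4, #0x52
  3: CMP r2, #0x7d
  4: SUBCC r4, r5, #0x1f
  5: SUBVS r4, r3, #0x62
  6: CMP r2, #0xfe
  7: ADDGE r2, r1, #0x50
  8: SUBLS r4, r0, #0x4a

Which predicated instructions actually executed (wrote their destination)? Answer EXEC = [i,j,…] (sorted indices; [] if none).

EXEC = [1,7,8]

[0] flags=1001 → (cmp)
[1] flags=1001 CC?T → r0=0xe7
[2] flags=1001 LT?F → skip
[3] flags=0010 → (cmp)
[4] flags=0010 CC?F → skip
[5] flags=0010 VS?F → skip
[6] flags=1001 → (cmp)
[7] flags=1001 GE?T → r2=0xfc
[8] flags=1001 LS?T → r4=0x9d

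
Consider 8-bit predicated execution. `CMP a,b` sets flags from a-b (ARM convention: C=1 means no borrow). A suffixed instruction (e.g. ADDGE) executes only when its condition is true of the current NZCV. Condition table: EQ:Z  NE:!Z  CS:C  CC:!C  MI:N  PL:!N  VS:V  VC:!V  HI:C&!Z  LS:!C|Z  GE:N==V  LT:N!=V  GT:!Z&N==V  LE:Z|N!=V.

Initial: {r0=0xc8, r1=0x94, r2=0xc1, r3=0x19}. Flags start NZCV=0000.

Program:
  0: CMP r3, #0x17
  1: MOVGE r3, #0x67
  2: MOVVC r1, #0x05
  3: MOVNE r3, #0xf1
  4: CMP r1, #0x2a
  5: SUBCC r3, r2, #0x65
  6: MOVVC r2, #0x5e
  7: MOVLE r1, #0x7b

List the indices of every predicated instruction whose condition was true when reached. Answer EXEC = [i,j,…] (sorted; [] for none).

[0] flags=0010 → (cmp)
[1] flags=0010 GE?T → r3=0x67
[2] flags=0010 VC?T → r1=0x05
[3] flags=0010 NE?T → r3=0xf1
[4] flags=1000 → (cmp)
[5] flags=1000 CC?T → r3=0x5c
[6] flags=1000 VC?T → r2=0x5e
[7] flags=1000 LE?T → r1=0x7b

EXEC = [1,2,3,5,6,7]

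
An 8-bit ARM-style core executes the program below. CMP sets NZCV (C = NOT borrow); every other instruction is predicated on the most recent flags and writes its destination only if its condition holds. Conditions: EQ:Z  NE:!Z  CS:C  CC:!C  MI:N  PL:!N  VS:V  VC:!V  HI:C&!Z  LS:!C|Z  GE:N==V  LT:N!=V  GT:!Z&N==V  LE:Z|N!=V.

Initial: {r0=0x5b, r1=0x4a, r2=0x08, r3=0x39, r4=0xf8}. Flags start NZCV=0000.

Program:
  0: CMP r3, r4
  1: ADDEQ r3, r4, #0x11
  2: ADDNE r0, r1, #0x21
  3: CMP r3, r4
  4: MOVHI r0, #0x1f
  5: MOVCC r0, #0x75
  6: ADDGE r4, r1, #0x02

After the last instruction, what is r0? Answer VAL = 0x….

VAL = 0x75

[0] flags=0000 → (cmp)
[1] flags=0000 EQ?F → skip
[2] flags=0000 NE?T → r0=0x6b
[3] flags=0000 → (cmp)
[4] flags=0000 HI?F → skip
[5] flags=0000 CC?T → r0=0x75
[6] flags=0000 GE?T → r4=0x4c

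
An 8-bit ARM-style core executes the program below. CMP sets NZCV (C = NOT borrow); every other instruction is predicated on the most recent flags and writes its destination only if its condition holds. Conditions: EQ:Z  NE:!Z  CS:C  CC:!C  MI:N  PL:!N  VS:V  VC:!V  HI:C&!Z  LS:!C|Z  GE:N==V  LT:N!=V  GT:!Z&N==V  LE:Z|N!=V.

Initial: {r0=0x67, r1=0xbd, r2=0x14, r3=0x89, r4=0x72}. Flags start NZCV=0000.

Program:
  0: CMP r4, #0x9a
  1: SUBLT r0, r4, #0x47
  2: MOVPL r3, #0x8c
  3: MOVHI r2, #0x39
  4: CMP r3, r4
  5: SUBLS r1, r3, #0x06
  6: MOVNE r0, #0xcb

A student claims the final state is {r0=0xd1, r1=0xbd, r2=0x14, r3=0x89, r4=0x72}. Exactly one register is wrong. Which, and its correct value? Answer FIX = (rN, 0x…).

0: ✓ CMP  NZCV=1001
1: · SUBLT
2: · MOVPL
3: · MOVHI
4: ✓ CMP  NZCV=0011
5: · SUBLS
6: ✓ MOVNE  r0←0xcb

FIX = (r0, 0xcb)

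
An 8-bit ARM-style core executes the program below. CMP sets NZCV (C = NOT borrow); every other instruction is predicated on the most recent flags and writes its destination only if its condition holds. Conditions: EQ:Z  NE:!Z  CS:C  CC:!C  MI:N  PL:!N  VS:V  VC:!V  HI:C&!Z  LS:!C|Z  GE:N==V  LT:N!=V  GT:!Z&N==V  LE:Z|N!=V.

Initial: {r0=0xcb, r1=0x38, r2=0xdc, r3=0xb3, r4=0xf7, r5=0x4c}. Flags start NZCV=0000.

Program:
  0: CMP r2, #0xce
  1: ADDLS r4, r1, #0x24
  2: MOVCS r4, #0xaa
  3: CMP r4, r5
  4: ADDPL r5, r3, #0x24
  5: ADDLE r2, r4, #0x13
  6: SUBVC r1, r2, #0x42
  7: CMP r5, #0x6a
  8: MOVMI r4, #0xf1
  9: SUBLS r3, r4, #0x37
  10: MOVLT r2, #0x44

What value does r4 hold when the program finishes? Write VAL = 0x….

[0] flags=0010 → (cmp)
[1] flags=0010 LS?F → skip
[2] flags=0010 CS?T → r4=0xaa
[3] flags=0011 → (cmp)
[4] flags=0011 PL?T → r5=0xd7
[5] flags=0011 LE?T → r2=0xbd
[6] flags=0011 VC?F → skip
[7] flags=0011 → (cmp)
[8] flags=0011 MI?F → skip
[9] flags=0011 LS?F → skip
[10] flags=0011 LT?T → r2=0x44

VAL = 0xaa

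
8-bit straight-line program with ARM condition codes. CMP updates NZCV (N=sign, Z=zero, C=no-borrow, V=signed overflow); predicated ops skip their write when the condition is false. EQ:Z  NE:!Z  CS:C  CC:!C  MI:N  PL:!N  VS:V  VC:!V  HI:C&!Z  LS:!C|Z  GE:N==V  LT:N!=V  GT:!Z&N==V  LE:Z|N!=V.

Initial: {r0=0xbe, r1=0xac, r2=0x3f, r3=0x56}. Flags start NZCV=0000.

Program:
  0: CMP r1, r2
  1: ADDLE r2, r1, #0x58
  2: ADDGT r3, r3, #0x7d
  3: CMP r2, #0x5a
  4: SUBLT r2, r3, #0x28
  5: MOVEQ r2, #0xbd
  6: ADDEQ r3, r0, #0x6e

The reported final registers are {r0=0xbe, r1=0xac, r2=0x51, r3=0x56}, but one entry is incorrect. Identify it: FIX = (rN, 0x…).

FIX = (r2, 0x2e)

[0] flags=0011 → (cmp)
[1] flags=0011 LE?T → r2=0x04
[2] flags=0011 GT?F → skip
[3] flags=1000 → (cmp)
[4] flags=1000 LT?T → r2=0x2e
[5] flags=1000 EQ?F → skip
[6] flags=1000 EQ?F → skip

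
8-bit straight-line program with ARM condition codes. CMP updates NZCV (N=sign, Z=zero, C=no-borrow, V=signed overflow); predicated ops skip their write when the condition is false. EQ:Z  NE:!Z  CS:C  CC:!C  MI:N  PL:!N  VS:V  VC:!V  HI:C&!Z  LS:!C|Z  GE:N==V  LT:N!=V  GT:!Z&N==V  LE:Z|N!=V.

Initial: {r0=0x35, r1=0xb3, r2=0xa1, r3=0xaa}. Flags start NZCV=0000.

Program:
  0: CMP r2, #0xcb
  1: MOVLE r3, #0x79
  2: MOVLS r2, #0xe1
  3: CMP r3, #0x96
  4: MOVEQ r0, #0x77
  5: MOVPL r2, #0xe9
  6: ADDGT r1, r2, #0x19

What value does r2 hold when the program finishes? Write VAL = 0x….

VAL = 0xe1

0: ✓ CMP  NZCV=1000
1: ✓ MOVLE  r3←0x79
2: ✓ MOVLS  r2←0xe1
3: ✓ CMP  NZCV=1001
4: · MOVEQ
5: · MOVPL
6: ✓ ADDGT  r1←0xfa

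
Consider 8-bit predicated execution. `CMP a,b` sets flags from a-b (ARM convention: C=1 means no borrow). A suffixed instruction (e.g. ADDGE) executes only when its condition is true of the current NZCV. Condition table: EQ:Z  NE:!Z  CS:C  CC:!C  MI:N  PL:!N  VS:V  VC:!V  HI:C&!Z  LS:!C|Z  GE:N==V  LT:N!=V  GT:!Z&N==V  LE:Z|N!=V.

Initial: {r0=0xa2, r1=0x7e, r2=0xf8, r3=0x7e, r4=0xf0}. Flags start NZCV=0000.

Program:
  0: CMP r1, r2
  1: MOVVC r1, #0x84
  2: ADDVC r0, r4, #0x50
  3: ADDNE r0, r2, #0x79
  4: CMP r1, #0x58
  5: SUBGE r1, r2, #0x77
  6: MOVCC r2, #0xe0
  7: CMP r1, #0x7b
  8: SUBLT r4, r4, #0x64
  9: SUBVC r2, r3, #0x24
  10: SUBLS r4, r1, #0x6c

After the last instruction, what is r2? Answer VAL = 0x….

VAL = 0xf8

[0] flags=1001 → (cmp)
[1] flags=1001 VC?F → skip
[2] flags=1001 VC?F → skip
[3] flags=1001 NE?T → r0=0x71
[4] flags=0010 → (cmp)
[5] flags=0010 GE?T → r1=0x81
[6] flags=0010 CC?F → skip
[7] flags=0011 → (cmp)
[8] flags=0011 LT?T → r4=0x8c
[9] flags=0011 VC?F → skip
[10] flags=0011 LS?F → skip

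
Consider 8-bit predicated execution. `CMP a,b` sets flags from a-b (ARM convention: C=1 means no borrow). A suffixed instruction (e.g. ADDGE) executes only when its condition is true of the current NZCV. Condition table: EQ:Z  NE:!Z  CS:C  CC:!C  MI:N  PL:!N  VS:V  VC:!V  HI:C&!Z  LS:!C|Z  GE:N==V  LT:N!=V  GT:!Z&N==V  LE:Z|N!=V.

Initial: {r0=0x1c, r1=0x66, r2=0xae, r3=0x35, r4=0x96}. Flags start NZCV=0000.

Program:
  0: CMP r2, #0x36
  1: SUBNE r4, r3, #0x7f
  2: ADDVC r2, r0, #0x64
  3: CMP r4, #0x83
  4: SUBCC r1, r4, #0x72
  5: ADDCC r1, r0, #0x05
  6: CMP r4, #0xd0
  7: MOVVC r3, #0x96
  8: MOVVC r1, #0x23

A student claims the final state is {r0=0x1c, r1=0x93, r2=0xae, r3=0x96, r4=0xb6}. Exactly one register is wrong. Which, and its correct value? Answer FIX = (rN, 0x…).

0: ✓ CMP  NZCV=0011
1: ✓ SUBNE  r4←0xb6
2: · ADDVC
3: ✓ CMP  NZCV=0010
4: · SUBCC
5: · ADDCC
6: ✓ CMP  NZCV=1000
7: ✓ MOVVC  r3←0x96
8: ✓ MOVVC  r1←0x23

FIX = (r1, 0x23)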